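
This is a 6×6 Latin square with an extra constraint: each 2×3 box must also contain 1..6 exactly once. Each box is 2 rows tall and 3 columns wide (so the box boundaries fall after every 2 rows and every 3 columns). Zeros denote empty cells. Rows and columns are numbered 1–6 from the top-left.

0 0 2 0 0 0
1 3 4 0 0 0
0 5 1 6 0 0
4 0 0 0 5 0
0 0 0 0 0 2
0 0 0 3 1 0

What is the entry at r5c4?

5

r1c2 = 6: row 1 has {2}; col 2 has {3,5}; box has {1,2,3,4} → only 6 remains.
r4c2 = 2: row 4 has {4,5}; col 2 has {3,5,6}; box has {1,4,5} → only 2 remains.
r4c4 = 1: row 4 has {2,4,5}; col 4 has {3,6}; box has {5,6} → only 1 remains.
r4c6 = 3: row 4 has {1,2,4,5}; col 6 has {2}; box has {1,5,6} → only 3 remains.
r6c2 = 4: row 6 has {1,3}; col 2 has {2,3,5,6}; box has {} → only 4 remains.
r1c1 = 5: row 1 has {2,6}; col 1 has {1,4}; box has {1,2,3,4,6} → only 5 remains.
r1c4 = 4: row 1 has {2,5,6}; col 4 has {1,3,6}; box has {} → only 4 remains.
r1c5 = 3: row 1 has {2,4,5,6}; col 5 has {1,5}; box has {4} → only 3 remains.
r1c6 = 1: row 1 has {2,3,4,5,6}; col 6 has {2,3}; box has {3,4} → only 1 remains.
r3c1 = 3: row 3 has {1,5,6}; col 1 has {1,4,5}; box has {1,2,4,5} → only 3 remains.
r3c6 = 4: row 3 has {1,3,5,6}; col 6 has {1,2,3}; box has {1,3,5,6} → only 4 remains.
r4c3 = 6: row 4 has {1,2,3,4,5}; col 3 has {1,2,4}; box has {1,2,3,4,5} → only 6 remains.
r5c1 = 6: row 5 has {2}; col 1 has {1,3,4,5}; box has {4} → only 6 remains.
r5c2 = 1: row 5 has {2,6}; col 2 has {2,3,4,5,6}; box has {4,6} → only 1 remains.
r5c4 = 5: row 5 has {1,2,6}; col 4 has {1,3,4,6}; box has {1,2,3} → only 5 remains.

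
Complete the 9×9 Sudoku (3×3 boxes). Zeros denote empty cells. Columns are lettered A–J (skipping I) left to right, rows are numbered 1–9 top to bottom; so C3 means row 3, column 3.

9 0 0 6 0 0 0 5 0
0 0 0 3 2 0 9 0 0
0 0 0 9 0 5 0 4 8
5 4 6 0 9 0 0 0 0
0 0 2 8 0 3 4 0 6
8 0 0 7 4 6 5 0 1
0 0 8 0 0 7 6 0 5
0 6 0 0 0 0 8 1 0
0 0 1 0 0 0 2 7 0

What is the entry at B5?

1

H2 = 6 (sole candidate).
J2 = 7 (sole candidate).
H5 = 9 (sole candidate).
H7 = 3 (sole candidate).
H6 = 2 (sole candidate).
E7 = 1 (sole candidate).
E3 = 7 (sole candidate).
H4 = 8 (sole candidate).
J4 = 3 (sole candidate).
E5 = 5 (sole candidate).
E8 = 3 (sole candidate).
E1 = 8 (sole candidate).
J1 = 2 (sole candidate).
C3 = 3 (sole candidate).
G3 = 1 (sole candidate).
G4 = 7 (sole candidate).
C6 = 9 (sole candidate).
E9 = 6 (sole candidate).
G1 = 3 (sole candidate).
B3 = 2 (sole candidate).
B6 = 3 (sole candidate).
B7 = 9 (sole candidate).
B9 = 5 (sole candidate).
D9 = 4 (sole candidate).
J9 = 9 (sole candidate).
A3 = 6 (sole candidate).
D7 = 2 (sole candidate).
D8 = 5 (sole candidate).
F8 = 9 (sole candidate).
J8 = 4 (sole candidate).
A9 = 3 (sole candidate).
F9 = 8 (sole candidate).
D4 = 1 (sole candidate).
F4 = 2 (sole candidate).
A7 = 4 (sole candidate).
C8 = 7 (sole candidate).
C1 = 4 (sole candidate).
F1 = 1 (sole candidate).
A2 = 1 (sole candidate).
B2 = 8 (sole candidate).
C2 = 5 (sole candidate).
F2 = 4 (sole candidate).
A5 = 7 (sole candidate).
B5 = 1: row 5 has {2,3,4,5,6,7,8,9}; col 2 has {2,3,4,5,6,8,9}; box has {2,3,4,5,6,7,8,9} → only 1 remains.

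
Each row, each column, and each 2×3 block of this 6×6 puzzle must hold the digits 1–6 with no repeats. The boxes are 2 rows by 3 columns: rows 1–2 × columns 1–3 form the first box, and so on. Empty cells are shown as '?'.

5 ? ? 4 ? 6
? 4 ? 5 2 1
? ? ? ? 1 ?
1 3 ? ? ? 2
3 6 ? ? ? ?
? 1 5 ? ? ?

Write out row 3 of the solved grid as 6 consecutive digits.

R1C2 = 2 (sole candidate).
R1C5 = 3 (sole candidate).
R2C1 = 6 (sole candidate).
R2C3 = 3 (sole candidate).
R3C2 = 5: row 3 has {1}; col 2 has {1,2,3,4,6}; box has {1,3} → only 5 remains.
R4C4 = 6 (sole candidate).
R1C3 = 1 (sole candidate).
R3C4 = 3: row 3 has {1,5}; col 4 has {4,5,6}; box has {1,2,6} → only 3 remains.
R3C6 = 4: row 3 has {1,3,5}; col 6 has {1,2,6}; box has {1,2,3,6} → only 4 remains.
R4C3 = 4 (sole candidate).
R4C5 = 5 (sole candidate).
R5C3 = 2 (sole candidate).
R5C4 = 1 (sole candidate).
R5C5 = 4 (sole candidate).
R5C6 = 5 (sole candidate).
R6C1 = 4 (sole candidate).
R6C4 = 2 (sole candidate).
R6C5 = 6 (sole candidate).
R6C6 = 3 (sole candidate).
R3C1 = 2: row 3 has {1,3,4,5}; col 1 has {1,3,4,5,6}; box has {1,3,4,5} → only 2 remains.
R3C3 = 6: row 3 has {1,2,3,4,5}; col 3 has {1,2,3,4,5}; box has {1,2,3,4,5} → only 6 remains.

256314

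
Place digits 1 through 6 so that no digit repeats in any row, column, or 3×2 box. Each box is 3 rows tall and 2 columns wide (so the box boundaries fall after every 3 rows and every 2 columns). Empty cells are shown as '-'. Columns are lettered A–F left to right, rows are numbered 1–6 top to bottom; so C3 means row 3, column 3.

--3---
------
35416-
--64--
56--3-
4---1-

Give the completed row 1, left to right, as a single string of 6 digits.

F3 = 2 (sole candidate).
F4 = 5 (sole candidate).
D5 = 2 (sole candidate).
F5 = 4 (sole candidate).
C6 = 5 (sole candidate).
D6 = 3 (sole candidate).
F6 = 6 (sole candidate).
F1 = 1: row 1 has {3}; col 6 has {2,4,5,6}; box has {2,6} → only 1 remains.
C2 = 2 (sole candidate).
F2 = 3 (sole candidate).
E4 = 2 (sole candidate).
C5 = 1 (sole candidate).
B6 = 2 (sole candidate).
B1 = 4: row 1 has {1,3}; col 2 has {2,5,6}; box has {3,5} → only 4 remains.
E1 = 5: row 1 has {1,3,4}; col 5 has {1,2,3,6}; box has {1,2,3,6} → only 5 remains.
B2 = 1 (sole candidate).
E2 = 4 (sole candidate).
A4 = 1 (sole candidate).
B4 = 3 (sole candidate).
D1 = 6: row 1 has {1,3,4,5}; col 4 has {1,2,3,4}; box has {1,2,3,4} → only 6 remains.
A2 = 6 (sole candidate).
D2 = 5 (sole candidate).
A1 = 2: row 1 has {1,3,4,5,6}; col 1 has {1,3,4,5,6}; box has {1,3,4,5,6} → only 2 remains.

243651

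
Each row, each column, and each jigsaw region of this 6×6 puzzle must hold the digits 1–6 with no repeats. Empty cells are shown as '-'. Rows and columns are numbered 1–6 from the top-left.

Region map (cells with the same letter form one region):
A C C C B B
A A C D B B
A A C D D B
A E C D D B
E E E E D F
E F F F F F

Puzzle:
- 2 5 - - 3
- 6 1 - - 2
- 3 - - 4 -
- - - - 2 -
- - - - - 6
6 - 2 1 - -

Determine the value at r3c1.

2

r2c5 = 5: row 2 has {1,2,6}; col 5 has {2,4}; region has {2,3} → only 5 remains.
r3c3 = 6: row 3 has {3,4}; col 3 has {1,2,5}; region has {1,2,5} → only 6 remains.
r3c4 = 5: row 3 has {3,4,6}; col 4 has {1}; region has {2,4} → only 5 remains.
r3c6 = 1: row 3 has {3,4,5,6}; col 6 has {2,3,6}; region has {2,3,5} → only 1 remains.
r4c6 = 4: row 4 has {2}; col 6 has {1,2,3,6}; region has {1,2,3,5} → only 4 remains.
r6c5 = 3: row 6 has {1,2,6}; col 5 has {2,4,5}; region has {1,2,6} → only 3 remains.
r6c6 = 5: row 6 has {1,2,3,6}; col 6 has {1,2,3,4,6}; region has {1,2,3,6} → only 5 remains.
r1c4 = 4: row 1 has {2,3,5}; col 4 has {1,5}; region has {1,2,5,6} → only 4 remains.
r1c5 = 6: row 1 has {2,3,4,5}; col 5 has {2,3,4,5}; region has {1,2,3,4,5} → only 6 remains.
r2c1 = 4: row 2 has {1,2,5,6}; col 1 has {6}; region has {3,6} → only 4 remains.
r2c4 = 3: row 2 has {1,2,4,5,6}; col 4 has {1,4,5}; region has {2,4,5} → only 3 remains.
r3c1 = 2: row 3 has {1,3,4,5,6}; col 1 has {4,6}; region has {3,4,6} → only 2 remains.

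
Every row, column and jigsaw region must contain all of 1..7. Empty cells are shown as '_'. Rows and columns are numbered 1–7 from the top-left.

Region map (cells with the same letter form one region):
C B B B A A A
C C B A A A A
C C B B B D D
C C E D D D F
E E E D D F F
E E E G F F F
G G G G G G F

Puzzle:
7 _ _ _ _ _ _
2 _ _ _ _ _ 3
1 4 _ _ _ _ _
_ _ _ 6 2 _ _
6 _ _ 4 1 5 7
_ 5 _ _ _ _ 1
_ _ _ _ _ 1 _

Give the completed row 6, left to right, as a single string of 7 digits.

4572361

R2C2 = 6: row 2 has {2,3}; col 2 has {4,5}; region has {1,2,4,7} → only 6 remains.
R3C7 = 5: row 3 has {1,4}; col 7 has {1,3,7}; region has {1,2,4,6} → only 5 remains.
R4C2 = 3: row 4 has {2,6}; col 2 has {4,5,6}; region has {1,2,4,6,7} → only 3 remains.
R4C6 = 7: row 4 has {2,3,6}; col 6 has {1,5}; region has {1,2,4,5,6} → only 7 remains.
R4C7 = 4: row 4 has {2,3,6,7}; col 7 has {1,3,5,7}; region has {1,5,7} → only 4 remains.
R5C2 = 2: row 5 has {1,4,5,6,7}; col 2 has {3,4,5,6}; region has {5,6} → only 2 remains.
R5C3 = 3: row 5 has {1,2,4,5,6,7}; col 3 has {}; region has {2,5,6} → only 3 remains.
R6C1 = 4: row 6 has {1,5}; col 1 has {1,2,6,7}; region has {2,3,5,6} → only 4 remains.
R6C3 = 7: row 6 has {1,4,5}; col 3 has {3}; region has {2,3,4,5,6} → only 7 remains.
R7C2 = 7: row 7 has {1}; col 2 has {2,3,4,5,6}; region has {1} → only 7 remains.
R1C2 = 1: row 1 has {7}; col 2 has {2,3,4,5,6,7}; region has {} → only 1 remains.
R2C6 = 4: row 2 has {2,3,6}; col 6 has {1,5,7}; region has {3} → only 4 remains.
R3C6 = 3: row 3 has {1,4,5}; col 6 has {1,4,5,7}; region has {1,2,4,5,6,7} → only 3 remains.
R4C1 = 5: row 4 has {2,3,4,6,7}; col 1 has {1,2,4,6,7}; region has {1,2,3,4,6,7} → only 5 remains.
R4C3 = 1: row 4 has {2,3,4,5,6,7}; col 3 has {3,7}; region has {2,3,4,5,6,7} → only 1 remains.
R7C1 = 3: row 7 has {1,7}; col 1 has {1,2,4,5,6,7}; region has {1,7} → only 3 remains.
R2C3 = 5: row 2 has {2,3,4,6}; col 3 has {1,3,7}; region has {1} → only 5 remains.
R2C5 = 7: row 2 has {2,3,4,5,6}; col 5 has {1,2}; region has {3,4} → only 7 remains.
R3C5 = 6: row 3 has {1,3,4,5}; col 5 has {1,2,7}; region has {1,5} → only 6 remains.
R6C4 = 2: row 6 has {1,4,5,7}; col 4 has {4,6}; region has {1,3,7} → only 2 remains.
R6C5 = 3: row 6 has {1,2,4,5,7}; col 5 has {1,2,6,7}; region has {1,4,5,7} → only 3 remains.
R6C6 = 6: row 6 has {1,2,3,4,5,7}; col 6 has {1,3,4,5,7}; region has {1,3,4,5,7} → only 6 remains.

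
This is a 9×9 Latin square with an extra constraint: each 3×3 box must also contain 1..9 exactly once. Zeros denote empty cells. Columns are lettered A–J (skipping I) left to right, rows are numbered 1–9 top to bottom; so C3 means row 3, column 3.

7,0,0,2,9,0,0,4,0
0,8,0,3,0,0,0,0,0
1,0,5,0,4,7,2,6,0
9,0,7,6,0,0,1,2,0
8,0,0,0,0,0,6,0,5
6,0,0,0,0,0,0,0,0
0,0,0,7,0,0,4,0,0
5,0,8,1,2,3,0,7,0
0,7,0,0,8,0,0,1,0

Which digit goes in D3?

D3 = 8: row 3 has {1,2,4,5,6,7}; col 4 has {1,2,3,6,7}; box has {2,3,4,7,9} → only 8 remains.

8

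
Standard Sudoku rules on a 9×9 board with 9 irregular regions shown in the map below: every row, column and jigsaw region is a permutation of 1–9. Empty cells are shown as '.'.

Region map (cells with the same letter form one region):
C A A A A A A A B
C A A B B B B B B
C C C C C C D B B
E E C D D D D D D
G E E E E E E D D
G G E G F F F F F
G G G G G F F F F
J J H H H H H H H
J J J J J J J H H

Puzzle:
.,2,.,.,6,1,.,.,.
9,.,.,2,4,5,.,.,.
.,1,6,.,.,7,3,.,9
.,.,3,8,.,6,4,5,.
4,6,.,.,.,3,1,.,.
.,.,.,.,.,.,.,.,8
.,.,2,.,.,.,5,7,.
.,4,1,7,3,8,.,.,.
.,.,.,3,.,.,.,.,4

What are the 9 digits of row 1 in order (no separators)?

r3c8 = 8 (sole candidate).
r3c4 = 4 (hidden single in row 3).
r7c6 = 4 (hidden single in row 7).
r6c3 = 4 (hidden single in row 6).
r1c8 = 4: in row 1, 4 can only go here (every other open cell in that row sees a 4).
r1c9 = 3: in row 1, 3 can only go here (every other open cell in that row sees a 3).
r2c2 = 3 (hidden single in row 2).
r2c3 = 8 (hidden single in row 2).
r1c1 = 8: in row 1, 8 can only go here (every other open cell in that row sees an 8).
r5c5 = 8 (hidden single in row 5).
r7c1 = 3 (hidden single in row 7).
r7c2 = 8 (hidden single in row 7).
r6c8 = 3 (hidden single in row 6).
r9c7 = 8 (hidden single in row 9).
r2c8 = 1 (hidden single in column 8).
r8c9 = 5 (hidden single in column 9).
r4c1 = 2 (hidden single in region E).
r3c1 = 5 (sole candidate).
r3c5 = 2 (sole candidate).
r8c1 = 6 (sole candidate).
r9c8 = 6 (hidden single in row 9).
r9c6 = 2 (hidden single in row 9).
r6c6 = 9 (sole candidate).
r6c5 = 1 (sole candidate).
r7c5 = 9 (sole candidate).
r7c9 = 6 (sole candidate).
r2c9 = 7 (sole candidate).
r4c5 = 7 (sole candidate).
r4c9 = 1 (sole candidate).
r5c9 = 2 (sole candidate).
r6c1 = 7 (sole candidate).
r6c2 = 5 (sole candidate).
r6c4 = 6 (sole candidate).
r6c7 = 2 (sole candidate).
r7c4 = 1 (sole candidate).
r8c7 = 9 (sole candidate).
r8c8 = 2 (sole candidate).
r9c1 = 1 (sole candidate).
r9c5 = 5 (sole candidate).
r1c7 = 7: row 1 has {1,2,3,4,6,8}; col 7 has {1,2,3,4,5,8,9}; region has {1,2,3,4,6,8} → only 7 remains.
r2c7 = 6 (sole candidate).
r4c2 = 9 (sole candidate).
r5c4 = 5 (sole candidate).
r5c8 = 9 (sole candidate).
r9c2 = 7 (sole candidate).
r9c3 = 9 (sole candidate).
r1c3 = 5: row 1 has {1,2,3,4,6,7,8}; col 3 has {1,2,3,4,6,8,9}; region has {1,2,3,4,6,7,8} → only 5 remains.
r1c4 = 9: row 1 has {1,2,3,4,5,6,7,8}; col 4 has {1,2,3,4,5,6,7,8}; region has {1,2,3,4,5,6,7,8} → only 9 remains.

825961743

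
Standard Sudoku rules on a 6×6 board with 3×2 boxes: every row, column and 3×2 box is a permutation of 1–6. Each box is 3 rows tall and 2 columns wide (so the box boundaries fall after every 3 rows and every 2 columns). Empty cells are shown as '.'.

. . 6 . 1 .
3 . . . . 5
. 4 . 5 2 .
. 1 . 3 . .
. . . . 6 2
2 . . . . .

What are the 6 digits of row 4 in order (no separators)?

612354

row 1, column 1 = 5 (sole candidate).
row 1, column 2 = 2 (sole candidate).
row 1, column 4 = 4 (sole candidate).
row 1, column 6 = 3 (sole candidate).
row 2, column 2 = 6 (sole candidate).
row 2, column 5 = 4 (sole candidate).
row 3, column 1 = 1 (sole candidate).
row 3, column 3 = 3 (sole candidate).
row 3, column 6 = 6 (sole candidate).
row 4, column 5 = 5: row 4 has {1,3}; col 5 has {1,2,4,6}; box has {2,6} → only 5 remains.
row 4, column 6 = 4: row 4 has {1,3,5}; col 6 has {2,3,5,6}; box has {2,5,6} → only 4 remains.
row 5, column 1 = 4 (sole candidate).
row 5, column 4 = 1 (sole candidate).
row 6, column 4 = 6 (sole candidate).
row 6, column 5 = 3 (sole candidate).
row 6, column 6 = 1 (sole candidate).
row 2, column 4 = 2 (sole candidate).
row 4, column 1 = 6: row 4 has {1,3,4,5}; col 1 has {1,2,3,4,5}; box has {1,2,4} → only 6 remains.
row 4, column 3 = 2: row 4 has {1,3,4,5,6}; col 3 has {3,6}; box has {1,3,6} → only 2 remains.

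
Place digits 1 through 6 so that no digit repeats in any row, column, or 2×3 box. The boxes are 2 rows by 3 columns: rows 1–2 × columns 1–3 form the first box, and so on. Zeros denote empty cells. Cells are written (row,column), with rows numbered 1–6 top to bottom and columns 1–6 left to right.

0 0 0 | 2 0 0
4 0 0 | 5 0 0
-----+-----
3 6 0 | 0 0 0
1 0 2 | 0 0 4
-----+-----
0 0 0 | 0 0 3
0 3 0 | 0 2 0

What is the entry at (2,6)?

1

(3,4) = 1: row 3 has {3,6}; col 4 has {2,5}; box has {4} → only 1 remains.
(3,5) = 5: row 3 has {1,3,6}; col 5 has {2}; box has {1,4} → only 5 remains.
(3,6) = 2: row 3 has {1,3,5,6}; col 6 has {3,4}; box has {1,4,5} → only 2 remains.
(4,2) = 5: row 4 has {1,2,4}; col 2 has {3,6}; box has {1,2,3,6} → only 5 remains.
(1,2) = 1: row 1 has {2}; col 2 has {3,5,6}; box has {4} → only 1 remains.
(1,6) = 6: row 1 has {1,2}; col 6 has {2,3,4}; box has {2,5} → only 6 remains.
(2,2) = 2: row 2 has {4,5}; col 2 has {1,3,5,6}; box has {1,4} → only 2 remains.
(2,6) = 1: row 2 has {2,4,5}; col 6 has {2,3,4,6}; box has {2,5,6} → only 1 remains.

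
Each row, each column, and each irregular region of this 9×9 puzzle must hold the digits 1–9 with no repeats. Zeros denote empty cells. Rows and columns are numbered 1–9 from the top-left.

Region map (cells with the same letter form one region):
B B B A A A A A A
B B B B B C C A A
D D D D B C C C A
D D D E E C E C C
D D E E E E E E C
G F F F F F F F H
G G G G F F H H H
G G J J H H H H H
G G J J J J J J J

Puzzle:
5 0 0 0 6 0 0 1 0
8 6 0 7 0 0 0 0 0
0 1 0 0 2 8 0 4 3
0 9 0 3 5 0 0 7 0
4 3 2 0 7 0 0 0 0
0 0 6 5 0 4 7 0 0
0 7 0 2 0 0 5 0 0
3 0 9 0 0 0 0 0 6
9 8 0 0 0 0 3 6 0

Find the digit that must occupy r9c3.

7

r1c2 = 4 (sole candidate).
r1c3 = 3 (sole candidate).
r2c3 = 1 (sole candidate).
r2c5 = 9 (sole candidate).
r2c7 = 2 (sole candidate).
r2c8 = 5 (sole candidate).
r2c9 = 4 (sole candidate).
r3c4 = 6 (sole candidate).
r3c7 = 9 (sole candidate).
r4c1 = 2 (sole candidate).
r4c3 = 8 (sole candidate).
r4c9 = 1 (sole candidate).
r5c9 = 5 (sole candidate).
r6c1 = 1 (sole candidate).
r6c2 = 2 (sole candidate).
r7c1 = 6 (sole candidate).
r7c3 = 4 (sole candidate).
r8c2 = 5 (sole candidate).
r1c7 = 8 (sole candidate).
r2c6 = 3 (sole candidate).
r3c1 = 7 (sole candidate).
r3c3 = 5 (sole candidate).
r4c6 = 6 (sole candidate).
r4c7 = 4 (sole candidate).
r8c7 = 1 (sole candidate).
r9c3 = 7: row 9 has {3,6,8,9}; col 3 has {1,2,3,4,5,6,8,9}; region has {3,6,9} → only 7 remains.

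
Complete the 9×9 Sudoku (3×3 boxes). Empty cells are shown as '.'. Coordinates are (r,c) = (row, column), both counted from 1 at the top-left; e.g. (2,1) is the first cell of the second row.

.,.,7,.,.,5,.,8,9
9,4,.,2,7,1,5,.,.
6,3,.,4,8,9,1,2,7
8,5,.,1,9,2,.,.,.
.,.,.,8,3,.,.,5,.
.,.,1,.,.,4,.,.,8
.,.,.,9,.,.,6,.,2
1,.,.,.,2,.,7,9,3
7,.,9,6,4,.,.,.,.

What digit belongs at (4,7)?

3

(1,1) = 2 (sole candidate).
(1,2) = 1 (sole candidate).
(1,4) = 3 (sole candidate).
(1,5) = 6 (sole candidate).
(1,7) = 4 (sole candidate).
(2,3) = 8 (sole candidate).
(2,9) = 6 (sole candidate).
(3,3) = 5 (sole candidate).
(4,7) = 3: row 4 has {1,2,5,8,9}; col 7 has {1,4,5,6,7}; box has {5,8} → only 3 remains.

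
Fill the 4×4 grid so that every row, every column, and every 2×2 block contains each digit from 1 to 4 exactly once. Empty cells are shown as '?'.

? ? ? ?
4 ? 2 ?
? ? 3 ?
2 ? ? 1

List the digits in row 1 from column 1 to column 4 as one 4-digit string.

r2c4 = 3: row 2 has {2,4}; col 4 has {1}; box has {2} → only 3 remains.
r3c1 = 1: row 3 has {3}; col 1 has {2,4}; box has {2} → only 1 remains.
r3c2 = 4: row 3 has {1,3}; col 2 has {}; box has {1,2} → only 4 remains.
r3c4 = 2: row 3 has {1,3,4}; col 4 has {1,3}; box has {1,3} → only 2 remains.
r4c2 = 3: row 4 has {1,2}; col 2 has {4}; box has {1,2,4} → only 3 remains.
r4c3 = 4: row 4 has {1,2,3}; col 3 has {2,3}; box has {1,2,3} → only 4 remains.
r1c1 = 3: row 1 has {}; col 1 has {1,2,4}; box has {4} → only 3 remains.
r1c3 = 1: row 1 has {3}; col 3 has {2,3,4}; box has {2,3} → only 1 remains.
r1c4 = 4: row 1 has {1,3}; col 4 has {1,2,3}; box has {1,2,3} → only 4 remains.
r2c2 = 1: row 2 has {2,3,4}; col 2 has {3,4}; box has {3,4} → only 1 remains.
r1c2 = 2: row 1 has {1,3,4}; col 2 has {1,3,4}; box has {1,3,4} → only 2 remains.

3214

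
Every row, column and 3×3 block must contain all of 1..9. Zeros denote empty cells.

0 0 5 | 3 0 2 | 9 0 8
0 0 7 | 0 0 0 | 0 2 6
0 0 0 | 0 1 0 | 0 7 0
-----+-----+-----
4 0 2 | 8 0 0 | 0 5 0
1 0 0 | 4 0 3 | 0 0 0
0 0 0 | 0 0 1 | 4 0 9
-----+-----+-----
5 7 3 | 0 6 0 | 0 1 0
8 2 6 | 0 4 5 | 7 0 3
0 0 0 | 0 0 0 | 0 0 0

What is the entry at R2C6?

4

R1C1 = 6 (sole candidate).
R1C5 = 7 (sole candidate).
R1C8 = 4 (sole candidate).
R3C9 = 5 (sole candidate).
R4C5 = 9 (sole candidate).
R6C3 = 8 (sole candidate).
R8C8 = 9 (sole candidate).
R9C1 = 9 (sole candidate).
R1C2 = 1 (sole candidate).
R2C1 = 3 (sole candidate).
R2C7 = 1 (sole candidate).
R3C1 = 2 (sole candidate).
R3C7 = 3 (sole candidate).
R4C7 = 6 (sole candidate).
R5C3 = 9 (sole candidate).
R5C8 = 8 (sole candidate).
R6C1 = 7 (sole candidate).
R6C8 = 3 (sole candidate).
R8C4 = 1 (sole candidate).
R9C2 = 4 (sole candidate).
R9C3 = 1 (sole candidate).
R9C8 = 6 (sole candidate).
R9C9 = 2 (sole candidate).
R3C3 = 4 (sole candidate).
R4C2 = 3 (sole candidate).
R4C6 = 7 (sole candidate).
R4C9 = 1 (sole candidate).
R5C7 = 2 (sole candidate).
R5C9 = 7 (sole candidate).
R7C7 = 8 (sole candidate).
R7C9 = 4 (sole candidate).
R9C4 = 7 (sole candidate).
R9C6 = 8 (sole candidate).
R9C7 = 5 (sole candidate).
R5C5 = 5 (sole candidate).
R6C5 = 2 (sole candidate).
R7C6 = 9 (sole candidate).
R9C5 = 3 (sole candidate).
R2C5 = 8 (sole candidate).
R2C6 = 4: row 2 has {1,2,3,6,7,8}; col 6 has {1,2,3,5,7,8,9}; box has {1,2,3,7,8} → only 4 remains.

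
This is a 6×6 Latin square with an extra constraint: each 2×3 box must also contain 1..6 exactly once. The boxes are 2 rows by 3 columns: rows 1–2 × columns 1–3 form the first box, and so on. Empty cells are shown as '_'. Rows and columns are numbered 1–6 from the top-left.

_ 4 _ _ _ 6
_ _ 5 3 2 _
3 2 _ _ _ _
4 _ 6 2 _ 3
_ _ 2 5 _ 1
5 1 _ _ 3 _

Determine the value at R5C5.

R1C4 = 1: row 1 has {4,6}; col 4 has {2,3,5}; box has {2,3,6} → only 1 remains.
R1C5 = 5: row 1 has {1,4,6}; col 5 has {2,3}; box has {1,2,3,6} → only 5 remains.
R2C2 = 6: row 2 has {2,3,5}; col 2 has {1,2,4}; box has {4,5} → only 6 remains.
R2C6 = 4: row 2 has {2,3,5,6}; col 6 has {1,3,6}; box has {1,2,3,5,6} → only 4 remains.
R3C3 = 1: row 3 has {2,3}; col 3 has {2,5,6}; box has {2,3,4,6} → only 1 remains.
R3C6 = 5: row 3 has {1,2,3}; col 6 has {1,3,4,6}; box has {2,3} → only 5 remains.
R4C2 = 5: row 4 has {2,3,4,6}; col 2 has {1,2,4,6}; box has {1,2,3,4,6} → only 5 remains.
R4C5 = 1: row 4 has {2,3,4,5,6}; col 5 has {2,3,5}; box has {2,3,5} → only 1 remains.
R5C1 = 6: row 5 has {1,2,5}; col 1 has {3,4,5}; box has {1,2,5} → only 6 remains.
R5C2 = 3: row 5 has {1,2,5,6}; col 2 has {1,2,4,5,6}; box has {1,2,5,6} → only 3 remains.
R5C5 = 4: row 5 has {1,2,3,5,6}; col 5 has {1,2,3,5}; box has {1,3,5} → only 4 remains.

4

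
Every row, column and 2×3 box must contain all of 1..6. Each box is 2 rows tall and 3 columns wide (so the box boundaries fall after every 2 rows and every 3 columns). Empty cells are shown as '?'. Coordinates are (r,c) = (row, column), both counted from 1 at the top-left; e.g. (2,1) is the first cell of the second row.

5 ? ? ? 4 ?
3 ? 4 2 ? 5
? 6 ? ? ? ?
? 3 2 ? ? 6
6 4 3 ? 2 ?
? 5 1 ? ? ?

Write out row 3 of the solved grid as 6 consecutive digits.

465312

(1,3) = 6 (sole candidate).
(2,2) = 1 (sole candidate).
(2,5) = 6 (sole candidate).
(3,3) = 5: row 3 has {6}; col 3 has {1,2,3,4,6}; box has {2,3,6} → only 5 remains.
(5,6) = 1 (sole candidate).
(6,1) = 2 (sole candidate).
(6,5) = 3 (sole candidate).
(6,6) = 4 (sole candidate).
(1,2) = 2 (sole candidate).
(1,6) = 3 (sole candidate).
(3,5) = 1: row 3 has {5,6}; col 5 has {2,3,4,6}; box has {6} → only 1 remains.
(3,6) = 2: row 3 has {1,5,6}; col 6 has {1,3,4,5,6}; box has {1,6} → only 2 remains.
(4,5) = 5 (sole candidate).
(5,4) = 5 (sole candidate).
(6,4) = 6 (sole candidate).
(1,4) = 1 (sole candidate).
(3,1) = 4: row 3 has {1,2,5,6}; col 1 has {2,3,5,6}; box has {2,3,5,6} → only 4 remains.
(3,4) = 3: row 3 has {1,2,4,5,6}; col 4 has {1,2,5,6}; box has {1,2,5,6} → only 3 remains.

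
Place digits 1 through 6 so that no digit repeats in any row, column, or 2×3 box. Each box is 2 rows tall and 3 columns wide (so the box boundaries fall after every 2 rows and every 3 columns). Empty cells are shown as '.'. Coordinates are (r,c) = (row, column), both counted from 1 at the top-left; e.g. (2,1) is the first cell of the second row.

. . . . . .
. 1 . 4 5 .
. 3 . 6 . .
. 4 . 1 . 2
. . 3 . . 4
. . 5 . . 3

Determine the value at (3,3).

1

(2,6) = 6 (sole candidate).
(3,5) = 4 (sole candidate).
(3,6) = 5 (sole candidate).
(4,3) = 6 (sole candidate).
(4,5) = 3 (sole candidate).
(6,4) = 2 (sole candidate).
(1,4) = 3 (sole candidate).
(1,6) = 1 (sole candidate).
(2,3) = 2 (sole candidate).
(3,3) = 1: row 3 has {3,4,5,6}; col 3 has {2,3,5,6}; box has {3,4,6} → only 1 remains.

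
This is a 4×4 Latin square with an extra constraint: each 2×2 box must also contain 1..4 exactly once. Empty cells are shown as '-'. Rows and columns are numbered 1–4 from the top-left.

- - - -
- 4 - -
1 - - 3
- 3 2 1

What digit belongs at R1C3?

R2C4 = 2 (sole candidate).
R3C2 = 2 (sole candidate).
R3C3 = 4 (sole candidate).
R4C1 = 4 (sole candidate).
R1C2 = 1 (sole candidate).
R1C3 = 3: row 1 has {1}; col 3 has {2,4}; box has {2} → only 3 remains.

3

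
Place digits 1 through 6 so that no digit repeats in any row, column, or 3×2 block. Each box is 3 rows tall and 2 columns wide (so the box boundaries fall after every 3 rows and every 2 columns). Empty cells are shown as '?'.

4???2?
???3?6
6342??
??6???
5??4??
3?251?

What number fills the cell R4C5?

R3C5 = 5 (sole candidate).
R3C6 = 1 (sole candidate).
R4C4 = 1 (sole candidate).
R5C3 = 3 (sole candidate).
R5C5 = 6 (sole candidate).
R5C6 = 2 (sole candidate).
R6C6 = 4 (sole candidate).
R1C4 = 6 (sole candidate).
R1C6 = 3 (sole candidate).
R2C5 = 4 (sole candidate).
R4C1 = 2 (sole candidate).
R4C2 = 4 (sole candidate).
R4C5 = 3: row 4 has {1,2,4,6}; col 5 has {1,2,4,5,6}; box has {1,2,4,6} → only 3 remains.

3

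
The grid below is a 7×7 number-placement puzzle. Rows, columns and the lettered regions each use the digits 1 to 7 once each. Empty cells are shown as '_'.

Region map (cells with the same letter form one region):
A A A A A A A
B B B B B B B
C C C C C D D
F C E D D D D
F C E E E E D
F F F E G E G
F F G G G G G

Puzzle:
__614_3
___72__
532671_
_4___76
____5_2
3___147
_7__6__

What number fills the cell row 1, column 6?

row 3, column 7 = 4 (sole candidate).
row 4, column 5 = 3 (sole candidate).
row 5, column 2 = 1 (sole candidate).
row 5, column 4 = 3 (sole candidate).
row 5, column 6 = 6 (sole candidate).
row 6, column 3 = 5 (sole candidate).
row 6, column 4 = 2 (sole candidate).
row 7, column 7 = 5 (sole candidate).
row 2, column 7 = 1 (sole candidate).
row 4, column 3 = 1 (sole candidate).
row 4, column 4 = 5 (sole candidate).
row 5, column 1 = 4 (sole candidate).
row 5, column 3 = 7 (sole candidate).
row 6, column 2 = 6 (sole candidate).
row 7, column 4 = 4 (sole candidate).
row 2, column 1 = 6 (sole candidate).
row 2, column 2 = 5 (sole candidate).
row 2, column 6 = 3 (sole candidate).
row 4, column 1 = 2 (sole candidate).
row 7, column 1 = 1 (sole candidate).
row 7, column 3 = 3 (sole candidate).
row 7, column 6 = 2 (sole candidate).
row 1, column 1 = 7 (sole candidate).
row 1, column 2 = 2 (sole candidate).
row 1, column 6 = 5: row 1 has {1,2,3,4,6,7}; col 6 has {1,2,3,4,6,7}; region has {1,2,3,4,6,7} → only 5 remains.

5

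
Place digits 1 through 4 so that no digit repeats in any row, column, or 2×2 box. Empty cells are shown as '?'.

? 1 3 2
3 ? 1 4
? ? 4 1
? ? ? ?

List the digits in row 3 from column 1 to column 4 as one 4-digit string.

r1c1 = 4: row 1 has {1,2,3}; col 1 has {3}; box has {1,3} → only 4 remains.
r2c2 = 2: row 2 has {1,3,4}; col 2 has {1}; box has {1,3,4} → only 2 remains.
r3c1 = 2: row 3 has {1,4}; col 1 has {3,4}; box has {} → only 2 remains.
r3c2 = 3: row 3 has {1,2,4}; col 2 has {1,2}; box has {2} → only 3 remains.

2341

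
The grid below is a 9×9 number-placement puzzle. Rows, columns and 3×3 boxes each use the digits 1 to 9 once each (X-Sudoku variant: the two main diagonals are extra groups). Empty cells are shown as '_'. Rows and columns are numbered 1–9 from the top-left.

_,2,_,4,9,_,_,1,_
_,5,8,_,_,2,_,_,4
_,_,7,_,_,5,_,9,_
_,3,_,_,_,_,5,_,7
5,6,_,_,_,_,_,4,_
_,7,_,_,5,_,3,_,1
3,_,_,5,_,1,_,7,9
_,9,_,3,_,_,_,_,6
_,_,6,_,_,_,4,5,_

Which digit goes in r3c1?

r1c1 = 6: row 1 has {1,2,4,9}; col 1 has {3,5}; box has {2,5,7,8}; main diagonal has {5,7} → only 6 remains.
r1c3 = 3: row 1 has {1,2,4,6,9}; col 3 has {6,7,8}; box has {2,5,6,7,8} → only 3 remains.
r1c9 = 5: in row 1, 5 can only go here (every other open cell in that row sees a 5).
r2c1 = 9: in row 2, 9 can only go here (every other open cell in that row sees a 9).
r7c5 = 6: in row 7, 6 can only go here (every other open cell in that row sees a 6).
r8c3 = 5: in row 8, 5 can only go here (every other open cell in that row sees a 5).
r9c9 = 3: in row 9, 3 can only go here (every other open cell in that row sees a 3).
r3c5 = 3: in row 3, 3 can only go here (every other open cell in that row sees a 3).
r2c8 = 3: in row 2, 3 can only go here (every other open cell in that row sees a 3).
r5c6 = 3: in row 5, 3 can only go here (every other open cell in that row sees a 3).
r5c4 = 7: in row 5, 7 can only go here (every other open cell in that row sees a 7).
r4c6 = 6: in column 6, 6 can only go here (every other open cell in that column sees a 6).
r3c4 = 6: in row 3, 6 can only go here (every other open cell in that row sees a 6).
r2c4 = 1: row 2 has {2,3,4,5,8,9}; col 4 has {3,4,5,6,7}; box has {2,3,4,5,6,9} → only 1 remains.
r2c5 = 7: row 2 has {1,2,3,4,5,8,9}; col 5 has {3,5,6,9}; box has {1,2,3,4,5,6,9} → only 7 remains.
r2c7 = 6: row 2 has {1,2,3,4,5,7,8,9}; col 7 has {3,4,5}; box has {1,3,4,5,9} → only 6 remains.
r1c6 = 8: row 1 has {1,2,3,4,5,6,9}; col 6 has {1,2,3,5,6}; box has {1,2,3,4,5,6,7,9} → only 8 remains.
r1c7 = 7: row 1 has {1,2,3,4,5,6,8,9}; col 7 has {3,4,5,6}; box has {1,3,4,5,6,9} → only 7 remains.
r6c8 = 6: in row 6, 6 can only go here (every other open cell in that row sees a 6).
r8c7 = 1: in column 7, 1 can only go here (every other open cell in that column sees a 1).
r5c7 = 9: in column 7, 9 can only go here (every other open cell in that column sees a 9).
r5c5 = 1: in main diagonal, 1 can only go here (every other open cell in that diagonal sees a 1).
r6c6 = 4: in main diagonal, 4 can only go here (every other open cell in that diagonal sees a 4).
r5c3 = 2: row 5 has {1,3,4,5,6,7,9}; col 3 has {3,5,6,7,8}; box has {3,5,6,7} → only 2 remains.
r5c9 = 8: row 5 has {1,2,3,4,5,6,7,9}; col 9 has {1,3,4,5,6,7,9}; box has {1,3,4,5,6,7,9} → only 8 remains.
r6c1 = 8: row 6 has {1,3,4,5,6,7}; col 1 has {3,5,6,9}; box has {2,3,5,6,7} → only 8 remains.
r6c3 = 9: row 6 has {1,3,4,5,6,7,8}; col 3 has {2,3,5,6,7,8}; box has {2,3,5,6,7,8} → only 9 remains.
r6c4 = 2: row 6 has {1,3,4,5,6,7,8,9}; col 4 has {1,3,4,5,6,7}; box has {1,3,4,5,6,7}; anti-diagonal has {1,3,5,6,9} → only 2 remains.
r7c3 = 4: row 7 has {1,3,5,6,7,9}; col 3 has {2,3,5,6,7,8,9}; box has {3,5,6,9}; anti-diagonal has {1,2,3,5,6,9} → only 4 remains.
r8c6 = 7: row 8 has {1,3,5,6,9}; col 6 has {1,2,3,4,5,6,8}; box has {1,3,5,6} → only 7 remains.
r9c1 = 7: row 9 has {3,4,5,6}; col 1 has {3,5,6,8,9}; box has {3,4,5,6,9}; anti-diagonal has {1,2,3,4,5,6,9} → only 7 remains.
r9c6 = 9: row 9 has {3,4,5,6,7}; col 6 has {1,2,3,4,5,6,7,8}; box has {1,3,5,6,7} → only 9 remains.
r3c7 = 8: row 3 has {3,5,6,7,9}; col 7 has {1,3,4,5,6,7,9}; box has {1,3,4,5,6,7,9}; anti-diagonal has {1,2,3,4,5,6,7,9} → only 8 remains.
r3c9 = 2: row 3 has {3,5,6,7,8,9}; col 9 has {1,3,4,5,6,7,8,9}; box has {1,3,4,5,6,7,8,9} → only 2 remains.
r4c3 = 1: row 4 has {3,5,6,7}; col 3 has {2,3,4,5,6,7,8,9}; box has {2,3,5,6,7,8,9} → only 1 remains.
r4c5 = 8: row 4 has {1,3,5,6,7}; col 5 has {1,3,5,6,7,9}; box has {1,2,3,4,5,6,7} → only 8 remains.
r4c8 = 2: row 4 has {1,3,5,6,7,8}; col 8 has {1,3,4,5,6,7,9}; box has {1,3,4,5,6,7,8,9} → only 2 remains.
r7c2 = 8: row 7 has {1,3,4,5,6,7,9}; col 2 has {2,3,5,6,7,9}; box has {3,4,5,6,7,9} → only 8 remains.
r7c7 = 2: row 7 has {1,3,4,5,6,7,8,9}; col 7 has {1,3,4,5,6,7,8,9}; box has {1,3,4,5,6,7,9}; main diagonal has {1,3,4,5,6,7} → only 2 remains.
r8c1 = 2: row 8 has {1,3,5,6,7,9}; col 1 has {3,5,6,7,8,9}; box has {3,4,5,6,7,8,9} → only 2 remains.
r8c5 = 4: row 8 has {1,2,3,5,6,7,9}; col 5 has {1,3,5,6,7,8,9}; box has {1,3,5,6,7,9} → only 4 remains.
r8c8 = 8: row 8 has {1,2,3,4,5,6,7,9}; col 8 has {1,2,3,4,5,6,7,9}; box has {1,2,3,4,5,6,7,9}; main diagonal has {1,2,3,4,5,6,7} → only 8 remains.
r9c2 = 1: row 9 has {3,4,5,6,7,9}; col 2 has {2,3,5,6,7,8,9}; box has {2,3,4,5,6,7,8,9} → only 1 remains.
r9c4 = 8: row 9 has {1,3,4,5,6,7,9}; col 4 has {1,2,3,4,5,6,7}; box has {1,3,4,5,6,7,9} → only 8 remains.
r9c5 = 2: row 9 has {1,3,4,5,6,7,8,9}; col 5 has {1,3,4,5,6,7,8,9}; box has {1,3,4,5,6,7,8,9} → only 2 remains.
r3c2 = 4: row 3 has {2,3,5,6,7,8,9}; col 2 has {1,2,3,5,6,7,8,9}; box has {2,3,5,6,7,8,9} → only 4 remains.
r4c1 = 4: row 4 has {1,2,3,5,6,7,8}; col 1 has {2,3,5,6,7,8,9}; box has {1,2,3,5,6,7,8,9} → only 4 remains.
r4c4 = 9: row 4 has {1,2,3,4,5,6,7,8}; col 4 has {1,2,3,4,5,6,7,8}; box has {1,2,3,4,5,6,7,8}; main diagonal has {1,2,3,4,5,6,7,8} → only 9 remains.
r3c1 = 1: row 3 has {2,3,4,5,6,7,8,9}; col 1 has {2,3,4,5,6,7,8,9}; box has {2,3,4,5,6,7,8,9} → only 1 remains.

1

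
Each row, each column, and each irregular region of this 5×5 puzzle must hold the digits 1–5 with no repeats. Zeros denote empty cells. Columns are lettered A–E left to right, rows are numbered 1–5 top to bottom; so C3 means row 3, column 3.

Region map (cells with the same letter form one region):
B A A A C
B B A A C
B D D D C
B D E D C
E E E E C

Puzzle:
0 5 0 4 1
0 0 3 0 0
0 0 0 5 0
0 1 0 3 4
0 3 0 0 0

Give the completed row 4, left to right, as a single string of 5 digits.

21534

C1 = 2: row 1 has {1,4,5}; col 3 has {3}; region has {3,4,5} → only 2 remains.
D2 = 1: row 2 has {3}; col 4 has {3,4,5}; region has {2,3,4,5} → only 1 remains.
C3 = 4: row 3 has {5}; col 3 has {2,3}; region has {1,3,5} → only 4 remains.
C4 = 5: row 4 has {1,3,4}; col 3 has {2,3,4}; region has {3} → only 5 remains.
C5 = 1: row 5 has {3}; col 3 has {2,3,4,5}; region has {3,5} → only 1 remains.
D5 = 2: row 5 has {1,3}; col 4 has {1,3,4,5}; region has {1,3,5} → only 2 remains.
E5 = 5: row 5 has {1,2,3}; col 5 has {1,4}; region has {1,4} → only 5 remains.
A1 = 3: row 1 has {1,2,4,5}; col 1 has {}; region has {} → only 3 remains.
E2 = 2: row 2 has {1,3}; col 5 has {1,4,5}; region has {1,4,5} → only 2 remains.
B3 = 2: row 3 has {4,5}; col 2 has {1,3,5}; region has {1,3,4,5} → only 2 remains.
E3 = 3: row 3 has {2,4,5}; col 5 has {1,2,4,5}; region has {1,2,4,5} → only 3 remains.
A4 = 2: row 4 has {1,3,4,5}; col 1 has {3}; region has {3} → only 2 remains.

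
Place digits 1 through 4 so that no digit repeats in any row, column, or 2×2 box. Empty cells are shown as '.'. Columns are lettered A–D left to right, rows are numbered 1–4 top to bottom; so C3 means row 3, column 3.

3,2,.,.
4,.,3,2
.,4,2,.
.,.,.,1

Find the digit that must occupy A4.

2

D1 = 4: row 1 has {2,3}; col 4 has {1,2}; box has {2,3} → only 4 remains.
B2 = 1: row 2 has {2,3,4}; col 2 has {2,4}; box has {2,3,4} → only 1 remains.
A3 = 1: row 3 has {2,4}; col 1 has {3,4}; box has {4} → only 1 remains.
D3 = 3: row 3 has {1,2,4}; col 4 has {1,2,4}; box has {1,2} → only 3 remains.
A4 = 2: row 4 has {1}; col 1 has {1,3,4}; box has {1,4} → only 2 remains.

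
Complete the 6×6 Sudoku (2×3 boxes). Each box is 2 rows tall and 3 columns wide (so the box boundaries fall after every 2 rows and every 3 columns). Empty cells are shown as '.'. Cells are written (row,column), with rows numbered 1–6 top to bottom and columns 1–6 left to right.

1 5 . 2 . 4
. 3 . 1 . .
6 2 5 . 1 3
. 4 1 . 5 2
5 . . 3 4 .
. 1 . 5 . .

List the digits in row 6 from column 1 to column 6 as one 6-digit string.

(1,3) = 6: row 1 has {1,2,4,5}; col 3 has {1,5}; box has {1,3,5} → only 6 remains.
(1,5) = 3: row 1 has {1,2,4,5,6}; col 5 has {1,4,5}; box has {1,2,4} → only 3 remains.
(2,5) = 6: row 2 has {1,3}; col 5 has {1,3,4,5}; box has {1,2,3,4} → only 6 remains.
(2,6) = 5: row 2 has {1,3,6}; col 6 has {2,3,4}; box has {1,2,3,4,6} → only 5 remains.
(3,4) = 4: row 3 has {1,2,3,5,6}; col 4 has {1,2,3,5}; box has {1,2,3,5} → only 4 remains.
(4,1) = 3: row 4 has {1,2,4,5}; col 1 has {1,5,6}; box has {1,2,4,5,6} → only 3 remains.
(4,4) = 6: row 4 has {1,2,3,4,5}; col 4 has {1,2,3,4,5}; box has {1,2,3,4,5} → only 6 remains.
(5,2) = 6: row 5 has {3,4,5}; col 2 has {1,2,3,4,5}; box has {1,5} → only 6 remains.
(5,3) = 2: row 5 has {3,4,5,6}; col 3 has {1,5,6}; box has {1,5,6} → only 2 remains.
(5,6) = 1: row 5 has {2,3,4,5,6}; col 6 has {2,3,4,5}; box has {3,4,5} → only 1 remains.
(6,1) = 4: row 6 has {1,5}; col 1 has {1,3,5,6}; box has {1,2,5,6} → only 4 remains.
(6,3) = 3: row 6 has {1,4,5}; col 3 has {1,2,5,6}; box has {1,2,4,5,6} → only 3 remains.
(6,5) = 2: row 6 has {1,3,4,5}; col 5 has {1,3,4,5,6}; box has {1,3,4,5} → only 2 remains.
(6,6) = 6: row 6 has {1,2,3,4,5}; col 6 has {1,2,3,4,5}; box has {1,2,3,4,5} → only 6 remains.

413526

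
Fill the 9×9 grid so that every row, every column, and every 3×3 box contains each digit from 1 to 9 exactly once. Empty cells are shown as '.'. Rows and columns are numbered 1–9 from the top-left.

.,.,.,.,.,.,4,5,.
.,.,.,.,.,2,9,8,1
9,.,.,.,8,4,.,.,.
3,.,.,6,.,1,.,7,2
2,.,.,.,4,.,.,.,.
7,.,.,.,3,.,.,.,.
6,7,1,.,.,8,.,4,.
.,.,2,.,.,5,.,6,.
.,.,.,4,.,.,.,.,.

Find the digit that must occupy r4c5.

r6c6 = 9 (sole candidate).
r6c8 = 1 (sole candidate).
r4c5 = 5: row 4 has {1,2,3,6,7}; col 5 has {3,4,8}; box has {1,3,4,6,9} → only 5 remains.

5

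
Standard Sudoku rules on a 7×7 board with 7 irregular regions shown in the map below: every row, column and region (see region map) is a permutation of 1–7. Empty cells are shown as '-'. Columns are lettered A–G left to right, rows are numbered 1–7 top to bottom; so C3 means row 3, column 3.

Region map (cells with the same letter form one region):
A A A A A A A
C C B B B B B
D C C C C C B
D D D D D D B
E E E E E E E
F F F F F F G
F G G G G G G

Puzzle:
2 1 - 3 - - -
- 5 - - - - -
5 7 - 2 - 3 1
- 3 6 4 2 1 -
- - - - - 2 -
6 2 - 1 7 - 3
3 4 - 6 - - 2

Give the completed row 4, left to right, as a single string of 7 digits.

7364215

D2 = 7 (sole candidate).
C3 = 4 (sole candidate).
E3 = 6 (sole candidate).
A4 = 7: row 4 has {1,2,3,4,6}; col 1 has {2,3,5,6}; region has {1,2,3,4,5,6} → only 7 remains.
G4 = 5: row 4 has {1,2,3,4,6,7}; col 7 has {1,2,3}; region has {1,7} → only 5 remains.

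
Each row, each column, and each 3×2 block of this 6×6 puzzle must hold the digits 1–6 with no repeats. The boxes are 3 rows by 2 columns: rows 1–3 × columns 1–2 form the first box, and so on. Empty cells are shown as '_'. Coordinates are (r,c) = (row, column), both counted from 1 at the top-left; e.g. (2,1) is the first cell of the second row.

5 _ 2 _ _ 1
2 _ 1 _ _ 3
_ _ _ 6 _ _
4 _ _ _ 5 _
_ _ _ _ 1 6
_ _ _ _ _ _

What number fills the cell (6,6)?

(4,6) = 2 (sole candidate).
(5,1) = 3 (sole candidate).
(6,6) = 4: row 6 has {}; col 6 has {1,2,3,6}; box has {1,2,5,6} → only 4 remains.

4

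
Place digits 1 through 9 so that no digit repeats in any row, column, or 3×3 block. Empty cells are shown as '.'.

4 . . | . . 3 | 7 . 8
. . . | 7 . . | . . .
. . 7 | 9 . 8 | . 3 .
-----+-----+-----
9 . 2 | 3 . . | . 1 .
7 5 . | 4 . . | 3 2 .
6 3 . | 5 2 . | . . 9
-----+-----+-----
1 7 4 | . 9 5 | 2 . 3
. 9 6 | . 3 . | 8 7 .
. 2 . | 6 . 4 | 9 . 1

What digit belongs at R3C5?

R5C9 = 6 (sole candidate).
R6C7 = 4 (sole candidate).
R6C8 = 8 (sole candidate).
R7C4 = 8 (sole candidate).
R7C8 = 6 (sole candidate).
R8C1 = 5 (sole candidate).
R8C9 = 4 (sole candidate).
R9C5 = 7 (sole candidate).
R9C8 = 5 (sole candidate).
R1C8 = 9 (sole candidate).
R2C8 = 4 (sole candidate).
R3C1 = 2 (sole candidate).
R3C9 = 5 (sole candidate).
R4C7 = 5 (sole candidate).
R4C9 = 7 (sole candidate).
R6C3 = 1 (sole candidate).
R6C6 = 7 (sole candidate).
R1C3 = 5 (sole candidate).
R2C9 = 2 (sole candidate).
R4C6 = 6 (sole candidate).
R5C3 = 8 (sole candidate).
R5C5 = 1 (sole candidate).
R5C6 = 9 (sole candidate).
R9C3 = 3 (sole candidate).
R1C5 = 6 (sole candidate).
R2C3 = 9 (sole candidate).
R2C5 = 5 (sole candidate).
R2C6 = 1 (sole candidate).
R2C7 = 6 (sole candidate).
R3C5 = 4: row 3 has {2,3,5,7,8,9}; col 5 has {1,2,3,5,6,7,9}; box has {1,3,5,6,7,8,9} → only 4 remains.

4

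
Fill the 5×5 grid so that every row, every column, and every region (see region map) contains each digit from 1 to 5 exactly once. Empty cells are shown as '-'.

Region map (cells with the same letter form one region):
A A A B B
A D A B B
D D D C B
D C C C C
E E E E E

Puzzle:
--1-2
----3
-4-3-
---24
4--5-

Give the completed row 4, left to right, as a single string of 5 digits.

R1C4 = 4: row 1 has {1,2}; col 4 has {2,3,5}; region has {2,3} → only 4 remains.
R2C4 = 1: row 2 has {3}; col 4 has {2,3,4,5}; region has {2,3,4} → only 1 remains.
R3C5 = 5: row 3 has {3,4}; col 5 has {2,3,4}; region has {1,2,3,4} → only 5 remains.
R4C3 = 5: row 4 has {2,4}; col 3 has {1}; region has {2,3,4} → only 5 remains.
R5C5 = 1: row 5 has {4,5}; col 5 has {2,3,4,5}; region has {4,5} → only 1 remains.
R3C3 = 2: row 3 has {3,4,5}; col 3 has {1,5}; region has {4} → only 2 remains.
R4C2 = 1: row 4 has {2,4,5}; col 2 has {4}; region has {2,3,4,5} → only 1 remains.
R5C3 = 3: row 5 has {1,4,5}; col 3 has {1,2,5}; region has {1,4,5} → only 3 remains.
R2C2 = 5: row 2 has {1,3}; col 2 has {1,4}; region has {2,4} → only 5 remains.
R2C3 = 4: row 2 has {1,3,5}; col 3 has {1,2,3,5}; region has {1} → only 4 remains.
R3C1 = 1: row 3 has {2,3,4,5}; col 1 has {4}; region has {2,4,5} → only 1 remains.
R4C1 = 3: row 4 has {1,2,4,5}; col 1 has {1,4}; region has {1,2,4,5} → only 3 remains.

31524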